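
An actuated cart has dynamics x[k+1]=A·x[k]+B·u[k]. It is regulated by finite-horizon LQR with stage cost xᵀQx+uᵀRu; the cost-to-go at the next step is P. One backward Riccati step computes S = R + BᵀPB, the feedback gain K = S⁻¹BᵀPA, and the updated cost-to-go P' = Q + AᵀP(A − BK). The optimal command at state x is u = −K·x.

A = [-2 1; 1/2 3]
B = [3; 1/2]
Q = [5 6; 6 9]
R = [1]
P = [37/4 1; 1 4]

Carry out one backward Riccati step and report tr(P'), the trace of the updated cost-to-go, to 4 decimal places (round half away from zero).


47.0113

BᵀP = [28.2500 5.0000]
S = R + BᵀPB = [1] + [87.2500] = [88.2500]
BᵀPA = [-54.0000 43.2500]
K = S⁻¹·BᵀPA = [-0.6119 0.4901]
A−BK = [-0.1643 -0.4703; 0.8059 2.7550]
AᵀP(A−BK) = [2.9575 8.4646; 8.4646 30.0538]
P' = Q + AᵀP(A−BK) = [7.9575 14.4646; 14.4646 39.0538]
tr(P') = 47.0113


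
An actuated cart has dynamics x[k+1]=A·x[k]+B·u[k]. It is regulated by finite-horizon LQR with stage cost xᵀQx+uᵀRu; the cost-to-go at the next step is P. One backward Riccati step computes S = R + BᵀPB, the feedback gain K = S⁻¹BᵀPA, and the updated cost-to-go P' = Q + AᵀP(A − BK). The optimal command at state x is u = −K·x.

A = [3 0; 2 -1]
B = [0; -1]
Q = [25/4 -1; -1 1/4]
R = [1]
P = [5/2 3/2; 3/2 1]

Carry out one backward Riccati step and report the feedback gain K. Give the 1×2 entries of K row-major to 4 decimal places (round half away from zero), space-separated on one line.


BᵀP = [-1.5000 -1.0000]
S = R + BᵀPB = [1] + [1.0000] = [2.0000]
BᵀPA = [-6.5000 1.0000]
K = S⁻¹·BᵀPA = [-3.2500 0.5000]
A−BK = [3.0000 0.0000; -1.2500 -0.5000]
AᵀP(A−BK) = [23.3750 -3.2500; -3.2500 0.5000]
P' = Q + AᵀP(A−BK) = [29.6250 -4.2500; -4.2500 0.7500]
tr(P') = 30.3750

-3.2500 0.5000


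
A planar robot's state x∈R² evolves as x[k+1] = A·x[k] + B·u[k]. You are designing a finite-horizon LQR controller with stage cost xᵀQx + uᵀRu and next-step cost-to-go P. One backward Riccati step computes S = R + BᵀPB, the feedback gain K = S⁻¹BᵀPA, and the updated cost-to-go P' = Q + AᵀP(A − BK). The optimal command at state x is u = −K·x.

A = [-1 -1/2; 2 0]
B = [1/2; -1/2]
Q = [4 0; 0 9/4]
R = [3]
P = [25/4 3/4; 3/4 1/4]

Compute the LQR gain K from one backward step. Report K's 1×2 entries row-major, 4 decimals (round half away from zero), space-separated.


-0.5294 -0.3235

BᵀP = [2.7500 0.2500]
S = R + BᵀPB = [3] + [1.2500] = [4.2500]
BᵀPA = [-2.2500 -1.3750]
K = S⁻¹·BᵀPA = [-0.5294 -0.3235]
A−BK = [-0.7353 -0.3382; 1.7353 -0.1618]
AᵀP(A−BK) = [3.0588 1.6471; 1.6471 1.1176]
P' = Q + AᵀP(A−BK) = [7.0588 1.6471; 1.6471 3.3676]
tr(P') = 10.4265


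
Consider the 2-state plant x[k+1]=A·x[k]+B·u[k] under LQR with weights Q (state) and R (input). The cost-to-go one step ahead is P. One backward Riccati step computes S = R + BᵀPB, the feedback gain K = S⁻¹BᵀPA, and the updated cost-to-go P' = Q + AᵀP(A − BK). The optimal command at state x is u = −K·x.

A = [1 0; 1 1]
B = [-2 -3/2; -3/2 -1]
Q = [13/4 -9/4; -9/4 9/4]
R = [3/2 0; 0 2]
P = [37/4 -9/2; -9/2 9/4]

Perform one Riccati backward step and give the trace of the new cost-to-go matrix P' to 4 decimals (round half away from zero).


5.9450

BᵀP = [-11.7500 5.6250; -9.3750 4.5000]
S = R + BᵀPB = [3/2 0; 0 2] + [15.0625 12.0000; 12.0000 9.5625] = [16.5625 12.0000; 12.0000 11.5625]
BᵀPA = [-6.1250 5.6250; -4.8750 4.5000]
K = S⁻¹·BᵀPA = [-0.2594 0.2324; -0.1525 0.1480]
A−BK = [0.2526 0.6868; 0.4585 1.4966]
AᵀP(A−BK) = [0.1682 -0.1051; -0.1051 0.2768]
P' = Q + AᵀP(A−BK) = [3.4182 -2.3551; -2.3551 2.5268]
tr(P') = 5.9450


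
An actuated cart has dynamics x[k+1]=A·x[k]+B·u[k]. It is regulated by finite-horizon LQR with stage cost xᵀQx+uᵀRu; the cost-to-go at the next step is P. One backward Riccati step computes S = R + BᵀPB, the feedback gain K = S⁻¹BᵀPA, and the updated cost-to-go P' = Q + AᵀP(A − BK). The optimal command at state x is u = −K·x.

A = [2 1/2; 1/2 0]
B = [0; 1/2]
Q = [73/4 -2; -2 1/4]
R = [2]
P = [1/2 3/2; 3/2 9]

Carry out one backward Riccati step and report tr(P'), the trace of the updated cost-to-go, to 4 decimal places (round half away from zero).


BᵀP = [0.7500 4.5000]
S = R + BᵀPB = [2] + [2.2500] = [4.2500]
BᵀPA = [3.7500 0.3750]
K = S⁻¹·BᵀPA = [0.8824 0.0882]
A−BK = [2.0000 0.5000; 0.0588 -0.0441]
AᵀP(A−BK) = [3.9412 0.5441; 0.5441 0.0919]
P' = Q + AᵀP(A−BK) = [22.1912 -1.4559; -1.4559 0.3419]
tr(P') = 22.5331

22.5331


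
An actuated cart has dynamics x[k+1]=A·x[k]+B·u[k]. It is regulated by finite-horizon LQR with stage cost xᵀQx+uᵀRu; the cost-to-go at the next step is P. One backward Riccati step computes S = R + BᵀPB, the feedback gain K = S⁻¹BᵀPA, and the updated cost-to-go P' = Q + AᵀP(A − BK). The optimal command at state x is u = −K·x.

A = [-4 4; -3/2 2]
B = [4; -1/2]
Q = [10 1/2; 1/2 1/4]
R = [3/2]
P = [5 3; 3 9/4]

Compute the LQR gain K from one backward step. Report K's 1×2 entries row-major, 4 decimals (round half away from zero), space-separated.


BᵀP = [18.5000 10.8750]
S = R + BᵀPB = [3/2] + [68.5625] = [70.0625]
BᵀPA = [-90.3125 95.7500]
K = S⁻¹·BᵀPA = [-1.2890 1.3666]
A−BK = [1.1561 -1.4665; -2.1445 2.6833]
AᵀP(A−BK) = [4.6472 -5.3256; -5.3256 6.1445]
P' = Q + AᵀP(A−BK) = [14.6472 -4.8256; -4.8256 6.3945]
tr(P') = 21.0417

-1.2890 1.3666


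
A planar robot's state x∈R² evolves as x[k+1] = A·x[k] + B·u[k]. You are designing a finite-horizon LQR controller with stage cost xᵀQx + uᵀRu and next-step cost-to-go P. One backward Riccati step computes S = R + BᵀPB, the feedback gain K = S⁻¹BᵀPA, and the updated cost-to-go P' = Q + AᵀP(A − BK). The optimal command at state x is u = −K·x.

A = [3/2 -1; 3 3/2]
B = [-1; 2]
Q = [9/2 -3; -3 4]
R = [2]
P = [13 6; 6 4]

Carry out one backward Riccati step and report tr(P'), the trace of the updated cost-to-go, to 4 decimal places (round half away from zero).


BᵀP = [-1.0000 2.0000]
S = R + BᵀPB = [2] + [5.0000] = [7.0000]
BᵀPA = [4.5000 4.0000]
K = S⁻¹·BᵀPA = [0.6429 0.5714]
A−BK = [2.1429 -0.4286; 1.7143 0.3571]
AᵀP(A−BK) = [116.3571 -8.5714; -8.5714 1.7143]
P' = Q + AᵀP(A−BK) = [120.8571 -11.5714; -11.5714 5.7143]
tr(P') = 126.5714

126.5714


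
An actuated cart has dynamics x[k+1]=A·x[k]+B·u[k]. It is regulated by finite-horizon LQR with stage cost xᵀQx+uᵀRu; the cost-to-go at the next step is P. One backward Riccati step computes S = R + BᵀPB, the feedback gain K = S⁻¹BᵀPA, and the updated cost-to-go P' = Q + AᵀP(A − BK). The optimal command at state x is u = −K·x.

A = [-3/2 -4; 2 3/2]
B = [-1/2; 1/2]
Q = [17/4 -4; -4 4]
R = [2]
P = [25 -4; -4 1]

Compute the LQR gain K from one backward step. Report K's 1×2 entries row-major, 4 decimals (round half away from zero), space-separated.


BᵀP = [-14.5000 2.5000]
S = R + BᵀPB = [2] + [8.5000] = [10.5000]
BᵀPA = [26.7500 61.7500]
K = S⁻¹·BᵀPA = [2.5476 5.8810]
A−BK = [-0.2262 -1.0595; 0.7262 -1.4405]
AᵀP(A−BK) = [16.1012 36.6845; 36.6845 87.1012]
P' = Q + AᵀP(A−BK) = [20.3512 32.6845; 32.6845 91.1012]
tr(P') = 111.4524

2.5476 5.8810


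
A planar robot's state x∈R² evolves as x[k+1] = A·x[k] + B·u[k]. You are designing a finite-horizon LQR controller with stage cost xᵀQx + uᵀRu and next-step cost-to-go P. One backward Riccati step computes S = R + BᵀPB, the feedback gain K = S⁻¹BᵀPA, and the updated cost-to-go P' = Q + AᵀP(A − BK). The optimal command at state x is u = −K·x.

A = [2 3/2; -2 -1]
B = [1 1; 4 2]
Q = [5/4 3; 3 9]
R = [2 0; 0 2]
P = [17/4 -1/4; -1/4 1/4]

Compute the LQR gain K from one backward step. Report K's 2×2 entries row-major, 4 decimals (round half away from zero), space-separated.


-0.0690 0.0086 1.1724 0.8534

BᵀP = [3.2500 0.7500; 3.7500 0.2500]
S = R + BᵀPB = [2 0; 0 2] + [6.2500 4.7500; 4.7500 4.2500] = [8.2500 4.7500; 4.7500 6.2500]
BᵀPA = [5.0000 4.1250; 7.0000 5.3750]
K = S⁻¹·BᵀPA = [-0.0690 0.0086; 1.1724 0.8534]
A−BK = [0.8966 0.6379; -4.0690 -2.7414]
AᵀP(A−BK) = [12.1379 8.4828; 8.4828 5.9397]
P' = Q + AᵀP(A−BK) = [13.3879 11.4828; 11.4828 14.9397]
tr(P') = 28.3276


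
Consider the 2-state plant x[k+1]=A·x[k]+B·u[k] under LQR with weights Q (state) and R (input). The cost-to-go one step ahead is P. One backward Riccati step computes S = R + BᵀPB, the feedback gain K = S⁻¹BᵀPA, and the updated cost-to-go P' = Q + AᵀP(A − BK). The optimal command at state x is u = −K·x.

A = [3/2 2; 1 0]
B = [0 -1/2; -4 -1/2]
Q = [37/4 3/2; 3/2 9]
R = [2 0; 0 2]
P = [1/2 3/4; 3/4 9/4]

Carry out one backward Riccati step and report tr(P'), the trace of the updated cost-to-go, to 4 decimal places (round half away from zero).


BᵀP = [-3.0000 -9.0000; -0.6250 -1.5000]
S = R + BᵀPB = [2 0; 0 2] + [36.0000 6.0000; 6.0000 1.0625] = [38.0000 6.0000; 6.0000 3.0625]
BᵀPA = [-13.5000 -6.0000; -2.4375 -1.2500]
K = S⁻¹·BᵀPA = [-0.3324 -0.1353; -0.1446 -0.1431]
A−BK = [1.4277 1.9285; -0.4020 -0.6128]
AᵀP(A−BK) = [0.7847 0.8247; 0.8247 1.0093]
P' = Q + AᵀP(A−BK) = [10.0347 2.3247; 2.3247 10.0093]
tr(P') = 20.0440

20.0440


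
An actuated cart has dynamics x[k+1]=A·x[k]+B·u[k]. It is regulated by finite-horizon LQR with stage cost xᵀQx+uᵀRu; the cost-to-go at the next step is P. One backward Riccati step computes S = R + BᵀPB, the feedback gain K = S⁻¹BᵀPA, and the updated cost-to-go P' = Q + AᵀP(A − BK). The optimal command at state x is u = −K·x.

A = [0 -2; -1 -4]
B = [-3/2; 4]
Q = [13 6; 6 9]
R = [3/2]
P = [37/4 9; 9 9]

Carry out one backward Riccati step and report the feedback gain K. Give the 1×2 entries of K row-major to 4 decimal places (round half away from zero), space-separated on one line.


BᵀP = [22.1250 22.5000]
S = R + BᵀPB = [3/2] + [56.8125] = [58.3125]
BᵀPA = [-22.5000 -134.2500]
K = S⁻¹·BᵀPA = [-0.3859 -2.3023]
A−BK = [-0.5788 -5.4534; 0.5434 5.2090]
AᵀP(A−BK) = [0.3183 2.1994; 2.1994 15.9228]
P' = Q + AᵀP(A−BK) = [13.3183 8.1994; 8.1994 24.9228]
tr(P') = 38.2412

-0.3859 -2.3023


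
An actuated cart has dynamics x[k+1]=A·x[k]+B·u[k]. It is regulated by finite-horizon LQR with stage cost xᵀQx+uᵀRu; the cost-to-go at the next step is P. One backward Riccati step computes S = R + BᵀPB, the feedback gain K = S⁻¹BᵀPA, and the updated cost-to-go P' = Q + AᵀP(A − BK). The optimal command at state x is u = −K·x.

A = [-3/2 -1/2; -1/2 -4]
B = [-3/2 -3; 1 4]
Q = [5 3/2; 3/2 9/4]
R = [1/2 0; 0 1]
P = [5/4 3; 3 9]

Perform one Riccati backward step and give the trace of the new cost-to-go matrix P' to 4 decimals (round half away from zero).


BᵀP = [1.1250 4.5000; 8.2500 27.0000]
S = R + BᵀPB = [1/2 0; 0 1] + [2.8125 14.6250; 14.6250 83.2500] = [3.3125 14.6250; 14.6250 84.2500]
BᵀPA = [-3.9375 -18.5625; -25.8750 -112.1250]
K = S⁻¹·BᵀPA = [0.7162 1.1649; -0.4314 -1.5331]
A−BK = [-1.7200 -3.3519; 0.5096 0.9674]
AᵀP(A−BK) = [1.2188 2.6059; 2.6059 6.0398]
P' = Q + AᵀP(A−BK) = [6.2188 4.1059; 4.1059 8.2898]
tr(P') = 14.5086

14.5086


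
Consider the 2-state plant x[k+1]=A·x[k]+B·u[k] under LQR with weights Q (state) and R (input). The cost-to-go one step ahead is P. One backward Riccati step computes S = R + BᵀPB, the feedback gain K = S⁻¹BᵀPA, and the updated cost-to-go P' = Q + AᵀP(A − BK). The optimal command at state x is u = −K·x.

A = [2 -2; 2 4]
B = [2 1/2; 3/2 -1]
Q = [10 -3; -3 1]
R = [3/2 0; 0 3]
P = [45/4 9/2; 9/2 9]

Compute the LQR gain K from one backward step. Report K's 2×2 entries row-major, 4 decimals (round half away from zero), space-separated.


1.0818 0.1044 -0.2648 -2.7566

BᵀP = [29.2500 22.5000; 1.1250 -6.7500]
S = R + BᵀPB = [3/2 0; 0 3] + [92.2500 -7.8750; -7.8750 7.3125] = [93.7500 -7.8750; -7.8750 10.3125]
BᵀPA = [103.5000 31.5000; -11.2500 -29.2500]
K = S⁻¹·BᵀPA = [1.0818 0.1044; -0.2648 -2.7566]
A−BK = [-0.0311 -0.8306; 0.1125 1.0867]
AᵀP(A−BK) = [2.0591 3.1781; 3.1781 33.0793]
P' = Q + AᵀP(A−BK) = [12.0591 0.1781; 0.1781 34.0793]
tr(P') = 46.1383


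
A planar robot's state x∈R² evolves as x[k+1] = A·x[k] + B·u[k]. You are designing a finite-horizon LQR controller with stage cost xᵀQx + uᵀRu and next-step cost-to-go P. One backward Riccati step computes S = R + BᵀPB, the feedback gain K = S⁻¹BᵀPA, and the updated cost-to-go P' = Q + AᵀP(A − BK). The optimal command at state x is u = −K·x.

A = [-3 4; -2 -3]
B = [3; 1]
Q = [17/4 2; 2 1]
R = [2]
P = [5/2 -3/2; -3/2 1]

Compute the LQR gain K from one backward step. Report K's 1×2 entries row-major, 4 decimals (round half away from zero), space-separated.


BᵀP = [6.0000 -3.5000]
S = R + BᵀPB = [2] + [14.5000] = [16.5000]
BᵀPA = [-11.0000 34.5000]
K = S⁻¹·BᵀPA = [-0.6667 2.0909]
A−BK = [-1.0000 -2.2727; -1.3333 -5.0909]
AᵀP(A−BK) = [1.1667 -2.5000; -2.5000 12.8636]
P' = Q + AᵀP(A−BK) = [5.4167 -0.5000; -0.5000 13.8636]
tr(P') = 19.2803

-0.6667 2.0909


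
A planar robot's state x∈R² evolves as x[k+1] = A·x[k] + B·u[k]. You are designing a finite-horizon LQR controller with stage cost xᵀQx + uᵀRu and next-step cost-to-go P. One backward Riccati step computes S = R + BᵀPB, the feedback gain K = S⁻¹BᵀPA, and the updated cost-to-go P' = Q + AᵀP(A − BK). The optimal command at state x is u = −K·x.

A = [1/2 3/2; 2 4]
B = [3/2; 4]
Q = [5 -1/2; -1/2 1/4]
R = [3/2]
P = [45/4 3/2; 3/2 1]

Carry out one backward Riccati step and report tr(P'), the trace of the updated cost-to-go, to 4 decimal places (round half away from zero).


7.1030

BᵀP = [22.8750 6.2500]
S = R + BᵀPB = [3/2] + [59.3125] = [60.8125]
BᵀPA = [23.9375 59.3125]
K = S⁻¹·BᵀPA = [0.3936 0.9753]
A−BK = [-0.0904 0.0370; 0.4255 0.0987]
AᵀP(A−BK) = [0.3900 0.5904; 0.5904 1.4630]
P' = Q + AᵀP(A−BK) = [5.3900 0.0904; 0.0904 1.7130]
tr(P') = 7.1030


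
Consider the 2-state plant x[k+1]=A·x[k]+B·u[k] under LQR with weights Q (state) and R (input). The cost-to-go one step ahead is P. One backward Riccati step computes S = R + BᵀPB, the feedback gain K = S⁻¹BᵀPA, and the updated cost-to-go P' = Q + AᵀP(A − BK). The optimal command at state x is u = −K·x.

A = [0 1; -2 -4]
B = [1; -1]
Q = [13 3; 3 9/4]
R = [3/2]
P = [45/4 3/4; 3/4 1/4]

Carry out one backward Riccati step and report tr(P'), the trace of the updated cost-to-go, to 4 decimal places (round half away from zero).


BᵀP = [10.5000 0.5000]
S = R + BᵀPB = [3/2] + [10.0000] = [11.5000]
BᵀPA = [-1.0000 8.5000]
K = S⁻¹·BᵀPA = [-0.0870 0.7391]
A−BK = [0.0870 0.2609; -2.0870 -3.2609]
AᵀP(A−BK) = [0.9130 1.2391; 1.2391 2.9674]
P' = Q + AᵀP(A−BK) = [13.9130 4.2391; 4.2391 5.2174]
tr(P') = 19.1304

19.1304


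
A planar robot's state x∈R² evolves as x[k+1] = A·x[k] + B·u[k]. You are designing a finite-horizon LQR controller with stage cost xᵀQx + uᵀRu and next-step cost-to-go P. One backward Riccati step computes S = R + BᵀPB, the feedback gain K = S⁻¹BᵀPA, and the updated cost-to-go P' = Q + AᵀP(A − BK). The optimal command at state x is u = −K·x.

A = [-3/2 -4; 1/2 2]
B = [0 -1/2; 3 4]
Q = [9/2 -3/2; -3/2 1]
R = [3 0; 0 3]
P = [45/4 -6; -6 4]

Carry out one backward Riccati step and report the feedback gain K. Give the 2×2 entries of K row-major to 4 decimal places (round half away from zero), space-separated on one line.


BᵀP = [-18.0000 12.0000; -29.6250 19.0000]
S = R + BᵀPB = [3 0; 0 3] + [36.0000 57.0000; 57.0000 90.8125] = [39.0000 57.0000; 57.0000 93.8125]
BᵀPA = [33.0000 96.0000; 53.9375 156.5000]
K = S⁻¹·BᵀPA = [0.0522 0.2087; 0.5432 1.5414]
A−BK = [-1.2284 -3.2293; -1.8295 -4.7918]
AᵀP(A−BK) = [4.2892 11.4728; 11.4728 30.7332]
P' = Q + AᵀP(A−BK) = [8.7892 9.9728; 9.9728 31.7332]
tr(P') = 40.5224

0.0522 0.2087 0.5432 1.5414


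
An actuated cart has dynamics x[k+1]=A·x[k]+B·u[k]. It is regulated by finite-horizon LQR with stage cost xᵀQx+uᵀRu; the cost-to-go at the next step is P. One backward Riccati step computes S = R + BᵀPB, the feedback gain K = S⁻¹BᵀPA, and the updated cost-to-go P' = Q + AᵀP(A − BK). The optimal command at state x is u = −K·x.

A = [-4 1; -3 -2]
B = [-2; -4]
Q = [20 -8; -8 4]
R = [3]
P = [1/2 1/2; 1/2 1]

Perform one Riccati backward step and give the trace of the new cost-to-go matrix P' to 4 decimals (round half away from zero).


BᵀP = [-3.0000 -5.0000]
S = R + BᵀPB = [3] + [26.0000] = [29.0000]
BᵀPA = [27.0000 7.0000]
K = S⁻¹·BᵀPA = [0.9310 0.2414]
A−BK = [-2.1379 1.4828; 0.7241 -1.0345]
AᵀP(A−BK) = [3.8621 -0.0172; -0.0172 0.8103]
P' = Q + AᵀP(A−BK) = [23.8621 -8.0172; -8.0172 4.8103]
tr(P') = 28.6724

28.6724


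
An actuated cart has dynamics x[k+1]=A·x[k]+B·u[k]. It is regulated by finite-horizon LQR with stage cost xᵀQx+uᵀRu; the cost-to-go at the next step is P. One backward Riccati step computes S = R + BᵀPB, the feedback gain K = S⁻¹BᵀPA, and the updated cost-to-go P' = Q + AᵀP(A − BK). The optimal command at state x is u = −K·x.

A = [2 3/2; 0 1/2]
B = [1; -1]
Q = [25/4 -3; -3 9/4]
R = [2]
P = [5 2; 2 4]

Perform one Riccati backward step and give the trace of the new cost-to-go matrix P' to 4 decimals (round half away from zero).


BᵀP = [3.0000 -2.0000]
S = R + BᵀPB = [2] + [5.0000] = [7.0000]
BᵀPA = [6.0000 3.5000]
K = S⁻¹·BᵀPA = [0.8571 0.5000]
A−BK = [1.1429 1.0000; 0.8571 1.0000]
AᵀP(A−BK) = [14.8571 14.0000; 14.0000 13.5000]
P' = Q + AᵀP(A−BK) = [21.1071 11.0000; 11.0000 15.7500]
tr(P') = 36.8571

36.8571


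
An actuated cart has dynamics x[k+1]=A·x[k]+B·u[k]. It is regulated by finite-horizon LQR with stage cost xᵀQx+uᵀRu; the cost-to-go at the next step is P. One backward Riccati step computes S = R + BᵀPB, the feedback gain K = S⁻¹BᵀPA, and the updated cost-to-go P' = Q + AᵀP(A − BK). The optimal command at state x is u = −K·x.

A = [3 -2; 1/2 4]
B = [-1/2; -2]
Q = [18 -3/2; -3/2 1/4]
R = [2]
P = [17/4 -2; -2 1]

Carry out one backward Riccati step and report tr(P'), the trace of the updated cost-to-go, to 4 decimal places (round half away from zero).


87.5612

BᵀP = [1.8750 -1.0000]
S = R + BᵀPB = [2] + [1.0625] = [3.0625]
BᵀPA = [5.1250 -7.7500]
K = S⁻¹·BᵀPA = [1.6735 -2.5306]
A−BK = [3.8367 -3.2653; 3.8469 -1.0612]
AᵀP(A−BK) = [23.9235 -32.5306; -32.5306 45.3878]
P' = Q + AᵀP(A−BK) = [41.9235 -34.0306; -34.0306 45.6378]
tr(P') = 87.5612


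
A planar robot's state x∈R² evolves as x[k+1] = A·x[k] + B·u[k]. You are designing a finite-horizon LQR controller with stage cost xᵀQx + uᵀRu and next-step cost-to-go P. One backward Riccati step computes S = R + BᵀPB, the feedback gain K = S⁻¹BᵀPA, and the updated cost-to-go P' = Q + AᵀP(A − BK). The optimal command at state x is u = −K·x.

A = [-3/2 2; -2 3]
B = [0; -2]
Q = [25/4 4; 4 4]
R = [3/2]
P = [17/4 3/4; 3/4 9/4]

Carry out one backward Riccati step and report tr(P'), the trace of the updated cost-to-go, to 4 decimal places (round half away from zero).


41.5804

BᵀP = [-1.5000 -4.5000]
S = R + BᵀPB = [3/2] + [9.0000] = [10.5000]
BᵀPA = [11.2500 -16.5000]
K = S⁻¹·BᵀPA = [1.0714 -1.5714]
A−BK = [-1.5000 2.0000; 0.1429 -0.1429]
AᵀP(A−BK) = [11.0089 -14.9464; -14.9464 20.3214]
P' = Q + AᵀP(A−BK) = [17.2589 -10.9464; -10.9464 24.3214]
tr(P') = 41.5804


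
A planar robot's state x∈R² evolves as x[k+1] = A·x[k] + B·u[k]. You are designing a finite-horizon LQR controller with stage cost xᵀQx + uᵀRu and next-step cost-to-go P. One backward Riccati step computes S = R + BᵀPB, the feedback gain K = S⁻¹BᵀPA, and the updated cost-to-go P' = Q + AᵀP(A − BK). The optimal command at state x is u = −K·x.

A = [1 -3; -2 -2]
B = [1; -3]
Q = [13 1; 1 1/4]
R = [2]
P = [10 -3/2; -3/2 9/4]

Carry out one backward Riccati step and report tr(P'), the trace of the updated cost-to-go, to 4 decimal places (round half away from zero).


78.2803

BᵀP = [14.5000 -8.2500]
S = R + BᵀPB = [2] + [39.2500] = [41.2500]
BᵀPA = [31.0000 -27.0000]
K = S⁻¹·BᵀPA = [0.7515 -0.6545]
A−BK = [0.2485 -2.3455; 0.2545 -3.9636]
AᵀP(A−BK) = [1.7030 -6.7091; -6.7091 63.3273]
P' = Q + AᵀP(A−BK) = [14.7030 -5.7091; -5.7091 63.5773]
tr(P') = 78.2803


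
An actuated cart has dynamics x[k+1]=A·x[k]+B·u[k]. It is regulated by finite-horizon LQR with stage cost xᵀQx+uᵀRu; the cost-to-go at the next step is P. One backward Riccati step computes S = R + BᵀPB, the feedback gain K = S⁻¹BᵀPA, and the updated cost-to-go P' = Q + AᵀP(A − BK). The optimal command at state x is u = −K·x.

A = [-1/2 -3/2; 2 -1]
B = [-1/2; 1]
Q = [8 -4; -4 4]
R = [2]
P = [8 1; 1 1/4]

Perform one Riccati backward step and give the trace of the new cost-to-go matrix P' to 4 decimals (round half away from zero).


27.0000

BᵀP = [-3.0000 -0.2500]
S = R + BᵀPB = [2] + [1.2500] = [3.2500]
BᵀPA = [1.0000 4.7500]
K = S⁻¹·BᵀPA = [0.3077 1.4615]
A−BK = [-0.3462 -0.7692; 1.6923 -2.4615]
AᵀP(A−BK) = [0.6923 1.5385; 1.5385 14.3077]
P' = Q + AᵀP(A−BK) = [8.6923 -2.4615; -2.4615 18.3077]
tr(P') = 27.0000


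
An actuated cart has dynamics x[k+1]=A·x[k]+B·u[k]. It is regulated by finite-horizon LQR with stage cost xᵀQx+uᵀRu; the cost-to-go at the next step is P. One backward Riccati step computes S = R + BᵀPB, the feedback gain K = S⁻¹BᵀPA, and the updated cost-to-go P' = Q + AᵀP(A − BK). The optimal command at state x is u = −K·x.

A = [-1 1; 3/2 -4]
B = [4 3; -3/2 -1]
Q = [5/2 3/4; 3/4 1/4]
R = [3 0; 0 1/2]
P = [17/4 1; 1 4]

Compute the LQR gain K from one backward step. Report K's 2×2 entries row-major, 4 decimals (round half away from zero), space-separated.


-0.2538 0.6797 -0.0256 -0.4685

BᵀP = [15.5000 -2.0000; 11.7500 -1.0000]
S = R + BᵀPB = [3 0; 0 1/2] + [65.0000 48.5000; 48.5000 36.2500] = [68.0000 48.5000; 48.5000 36.7500]
BᵀPA = [-18.5000 23.5000; -13.2500 15.7500]
K = S⁻¹·BᵀPA = [-0.2538 0.6797; -0.0256 -0.4685]
A−BK = [0.0920 -0.3135; 1.0937 -3.4489]
AᵀP(A−BK) = [5.2155 -16.3825; -16.3825 51.6550]
P' = Q + AᵀP(A−BK) = [7.7155 -15.6325; -15.6325 51.9050]
tr(P') = 59.6205


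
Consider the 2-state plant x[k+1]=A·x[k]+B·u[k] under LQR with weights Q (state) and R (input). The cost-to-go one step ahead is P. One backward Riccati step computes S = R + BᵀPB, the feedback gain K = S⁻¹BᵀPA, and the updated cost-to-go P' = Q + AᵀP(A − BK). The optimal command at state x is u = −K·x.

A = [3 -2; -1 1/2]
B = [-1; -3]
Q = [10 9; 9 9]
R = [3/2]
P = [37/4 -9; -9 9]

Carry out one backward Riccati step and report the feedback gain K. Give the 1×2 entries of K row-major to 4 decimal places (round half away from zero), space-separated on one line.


1.8874 -1.1788

BᵀP = [17.7500 -18.0000]
S = R + BᵀPB = [3/2] + [36.2500] = [37.7500]
BᵀPA = [71.2500 -44.5000]
K = S⁻¹·BᵀPA = [1.8874 -1.1788]
A−BK = [4.8874 -3.1788; 4.6623 -3.0364]
AᵀP(A−BK) = [11.7715 -7.5099; -7.5099 4.7930]
P' = Q + AᵀP(A−BK) = [21.7715 1.4901; 1.4901 13.7930]
tr(P') = 35.5646


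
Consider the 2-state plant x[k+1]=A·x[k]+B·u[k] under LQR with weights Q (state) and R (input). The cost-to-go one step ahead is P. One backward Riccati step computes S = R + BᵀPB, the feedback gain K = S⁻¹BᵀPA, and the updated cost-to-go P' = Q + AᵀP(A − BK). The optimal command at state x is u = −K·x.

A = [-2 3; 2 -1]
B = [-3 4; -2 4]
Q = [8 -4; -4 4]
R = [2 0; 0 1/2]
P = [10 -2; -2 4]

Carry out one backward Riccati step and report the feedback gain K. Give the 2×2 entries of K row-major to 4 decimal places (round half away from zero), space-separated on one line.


BᵀP = [-26.0000 -2.0000; 32.0000 8.0000]
S = R + BᵀPB = [2 0; 0 1/2] + [82.0000 -112.0000; -112.0000 160.0000] = [84.0000 -112.0000; -112.0000 160.5000]
BᵀPA = [48.0000 -76.0000; -48.0000 88.0000]
K = S⁻¹·BᵀPA = [2.4819 -2.4968; 1.4328 -1.1940]
A−BK = [-0.2857 0.2857; 1.2324 -1.2175]
AᵀP(A−BK) = [21.6461 -21.4670; -21.4670 21.3177]
P' = Q + AᵀP(A−BK) = [29.6461 -25.4670; -25.4670 25.3177]
tr(P') = 54.9638

2.4819 -2.4968 1.4328 -1.1940


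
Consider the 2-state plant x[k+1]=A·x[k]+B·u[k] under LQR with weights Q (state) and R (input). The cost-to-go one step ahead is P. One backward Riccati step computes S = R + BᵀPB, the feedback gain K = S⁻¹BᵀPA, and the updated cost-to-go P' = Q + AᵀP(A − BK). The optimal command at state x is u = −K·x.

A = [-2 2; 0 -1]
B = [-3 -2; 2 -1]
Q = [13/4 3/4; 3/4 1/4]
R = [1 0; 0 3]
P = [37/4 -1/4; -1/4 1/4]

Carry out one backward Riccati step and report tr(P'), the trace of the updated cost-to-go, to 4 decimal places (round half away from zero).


BᵀP = [-28.2500 1.2500; -18.2500 0.2500]
S = R + BᵀPB = [1 0; 0 3] + [87.2500 55.2500; 55.2500 36.2500] = [88.2500 55.2500; 55.2500 39.2500]
BᵀPA = [56.5000 -57.7500; 36.5000 -36.7500]
K = S⁻¹·BᵀPA = [0.4888 -0.5745; 0.2419 -0.1277]
A−BK = [-0.0498 0.0213; -0.7356 0.0213]
AᵀP(A−BK) = [0.5544 -0.3830; -0.3830 0.3830]
P' = Q + AᵀP(A−BK) = [3.8044 0.3670; 0.3670 0.6330]
tr(P') = 4.4374

4.4374


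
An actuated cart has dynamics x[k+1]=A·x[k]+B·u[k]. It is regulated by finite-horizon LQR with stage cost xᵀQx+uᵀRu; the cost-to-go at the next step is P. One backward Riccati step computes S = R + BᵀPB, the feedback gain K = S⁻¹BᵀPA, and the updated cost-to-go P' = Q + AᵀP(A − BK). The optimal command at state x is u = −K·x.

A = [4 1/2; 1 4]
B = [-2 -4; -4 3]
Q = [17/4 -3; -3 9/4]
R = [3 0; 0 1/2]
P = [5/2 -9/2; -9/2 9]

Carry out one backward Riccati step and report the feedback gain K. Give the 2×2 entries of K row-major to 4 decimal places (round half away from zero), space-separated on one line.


BᵀP = [13.0000 -27.0000; -23.5000 45.0000]
S = R + BᵀPB = [3 0; 0 1/2] + [82.0000 -133.0000; -133.0000 229.0000] = [85.0000 -133.0000; -133.0000 229.5000]
BᵀPA = [25.0000 -101.5000; -49.0000 168.2500]
K = S⁻¹·BᵀPA = [-0.4286 -0.5043; -0.4619 0.4409]
A−BK = [1.2950 1.2550; 0.6712 0.6603]
AᵀP(A−BK) = [1.0822 0.9599; 0.9599 1.2635]
P' = Q + AᵀP(A−BK) = [5.3322 -2.0401; -2.0401 3.5135]
tr(P') = 8.8457

-0.4286 -0.5043 -0.4619 0.4409


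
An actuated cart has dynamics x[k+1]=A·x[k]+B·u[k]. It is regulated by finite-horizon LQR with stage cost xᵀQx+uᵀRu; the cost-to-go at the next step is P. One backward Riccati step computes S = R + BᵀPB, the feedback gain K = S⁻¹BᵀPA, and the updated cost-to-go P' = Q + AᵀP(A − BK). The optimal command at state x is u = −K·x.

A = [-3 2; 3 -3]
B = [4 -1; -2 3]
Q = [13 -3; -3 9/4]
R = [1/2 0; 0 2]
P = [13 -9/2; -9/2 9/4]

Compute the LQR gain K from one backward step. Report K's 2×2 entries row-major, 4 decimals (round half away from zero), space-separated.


-0.6898 0.4301 0.3953 -0.5058

BᵀP = [61.0000 -22.5000; -26.5000 11.2500]
S = R + BᵀPB = [1/2 0; 0 2] + [289.0000 -128.5000; -128.5000 60.2500] = [289.5000 -128.5000; -128.5000 62.2500]
BᵀPA = [-250.5000 189.5000; 113.2500 -86.7500]
K = S⁻¹·BᵀPA = [-0.6898 0.4301; 0.3953 -0.5058]
A−BK = [0.1546 -0.2260; 0.4344 -0.6224]
AᵀP(A−BK) = [0.6814 -0.7360; -0.7360 0.8739]
P' = Q + AᵀP(A−BK) = [13.6814 -3.7360; -3.7360 3.1239]
tr(P') = 16.8052


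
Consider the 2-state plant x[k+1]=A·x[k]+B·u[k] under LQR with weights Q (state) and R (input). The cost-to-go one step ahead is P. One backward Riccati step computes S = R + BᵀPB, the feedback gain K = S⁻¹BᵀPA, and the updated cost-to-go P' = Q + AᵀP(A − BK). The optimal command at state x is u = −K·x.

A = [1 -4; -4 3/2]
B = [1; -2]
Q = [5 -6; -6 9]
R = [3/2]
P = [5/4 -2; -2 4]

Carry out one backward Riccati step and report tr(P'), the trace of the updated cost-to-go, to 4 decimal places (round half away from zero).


23.2570

BᵀP = [5.2500 -10.0000]
S = R + BᵀPB = [3/2] + [25.2500] = [26.7500]
BᵀPA = [45.2500 -36.0000]
K = S⁻¹·BᵀPA = [1.6916 -1.3458]
A−BK = [-0.6916 -2.6542; -0.6168 -1.1916]
AᵀP(A−BK) = [4.7056 -3.1028; -3.1028 4.5514]
P' = Q + AᵀP(A−BK) = [9.7056 -9.1028; -9.1028 13.5514]
tr(P') = 23.2570


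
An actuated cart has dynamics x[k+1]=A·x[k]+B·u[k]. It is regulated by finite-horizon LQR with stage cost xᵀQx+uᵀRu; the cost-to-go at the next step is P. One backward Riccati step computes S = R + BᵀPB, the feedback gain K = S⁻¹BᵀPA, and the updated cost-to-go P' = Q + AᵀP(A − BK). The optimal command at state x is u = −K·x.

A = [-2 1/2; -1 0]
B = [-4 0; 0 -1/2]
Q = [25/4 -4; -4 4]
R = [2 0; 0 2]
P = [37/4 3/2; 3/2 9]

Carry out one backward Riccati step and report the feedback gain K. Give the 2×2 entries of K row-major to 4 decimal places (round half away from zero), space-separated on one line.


0.5123 -0.1233 1.0501 -0.0012

BᵀP = [-37.0000 -6.0000; -0.7500 -4.5000]
S = R + BᵀPB = [2 0; 0 2] + [148.0000 3.0000; 3.0000 2.2500] = [150.0000 3.0000; 3.0000 4.2500]
BᵀPA = [80.0000 -18.5000; 6.0000 -0.3750]
K = S⁻¹·BᵀPA = [0.5123 -0.1233; 1.0501 -0.0012]
A−BK = [0.0493 0.0068; -0.4749 -0.0006]
AᵀP(A−BK) = [4.7128 -0.1281; -0.1281 0.0308]
P' = Q + AᵀP(A−BK) = [10.9628 -4.1281; -4.1281 4.0308]
tr(P') = 14.9936


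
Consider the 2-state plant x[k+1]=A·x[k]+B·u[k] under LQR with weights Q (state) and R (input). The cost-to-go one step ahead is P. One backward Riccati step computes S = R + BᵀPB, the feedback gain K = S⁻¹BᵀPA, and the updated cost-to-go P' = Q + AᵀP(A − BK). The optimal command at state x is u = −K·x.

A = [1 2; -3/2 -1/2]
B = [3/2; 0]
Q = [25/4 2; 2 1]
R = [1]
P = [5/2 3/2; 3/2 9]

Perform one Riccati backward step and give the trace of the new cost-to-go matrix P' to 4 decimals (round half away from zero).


28.5943

BᵀP = [3.7500 2.2500]
S = R + BᵀPB = [1] + [5.6250] = [6.6250]
BᵀPA = [0.3750 6.3750]
K = S⁻¹·BᵀPA = [0.0566 0.9623]
A−BK = [0.9151 0.5566; -1.5000 -0.5000]
AᵀP(A−BK) = [18.2288 6.1392; 6.1392 3.1156]
P' = Q + AᵀP(A−BK) = [24.4788 8.1392; 8.1392 4.1156]
tr(P') = 28.5943


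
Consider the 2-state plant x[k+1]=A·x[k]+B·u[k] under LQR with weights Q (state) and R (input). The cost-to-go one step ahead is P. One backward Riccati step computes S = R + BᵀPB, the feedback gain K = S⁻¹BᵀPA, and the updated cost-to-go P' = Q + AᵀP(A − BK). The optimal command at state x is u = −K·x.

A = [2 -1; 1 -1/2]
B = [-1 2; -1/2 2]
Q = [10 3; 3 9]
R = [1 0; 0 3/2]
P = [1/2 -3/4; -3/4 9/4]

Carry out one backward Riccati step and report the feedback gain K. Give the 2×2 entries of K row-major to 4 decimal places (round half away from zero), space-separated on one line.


BᵀP = [-0.1250 -0.3750; -0.5000 3.0000]
S = R + BᵀPB = [1 0; 0 3/2] + [0.3125 -1.0000; -1.0000 5.0000] = [1.3125 -1.0000; -1.0000 6.5000]
BᵀPA = [-0.6250 0.3125; 2.0000 -1.0000]
K = S⁻¹·BᵀPA = [-0.2739 0.1369; 0.2656 -0.1328]
A−BK = [1.1950 -0.5975; 0.3320 -0.1660]
AᵀP(A−BK) = [0.5477 -0.2739; -0.2739 0.1369]
P' = Q + AᵀP(A−BK) = [10.5477 2.7261; 2.7261 9.1369]
tr(P') = 19.6846

-0.2739 0.1369 0.2656 -0.1328


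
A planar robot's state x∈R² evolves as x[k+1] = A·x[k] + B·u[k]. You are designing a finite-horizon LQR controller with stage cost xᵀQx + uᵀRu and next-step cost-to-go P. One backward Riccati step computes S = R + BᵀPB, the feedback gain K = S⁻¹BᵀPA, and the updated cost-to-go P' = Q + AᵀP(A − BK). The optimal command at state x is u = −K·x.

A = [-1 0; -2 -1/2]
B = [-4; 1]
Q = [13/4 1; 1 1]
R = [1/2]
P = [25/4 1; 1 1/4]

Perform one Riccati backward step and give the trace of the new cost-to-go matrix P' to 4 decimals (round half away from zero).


4.8265

BᵀP = [-24.0000 -3.7500]
S = R + BᵀPB = [1/2] + [92.2500] = [92.7500]
BᵀPA = [31.5000 1.8750]
K = S⁻¹·BᵀPA = [0.3396 0.0202]
A−BK = [0.3585 0.0809; -2.3396 -0.5202]
AᵀP(A−BK) = [0.5519 0.1132; 0.1132 0.0246]
P' = Q + AᵀP(A−BK) = [3.8019 1.1132; 1.1132 1.0246]
tr(P') = 4.8265


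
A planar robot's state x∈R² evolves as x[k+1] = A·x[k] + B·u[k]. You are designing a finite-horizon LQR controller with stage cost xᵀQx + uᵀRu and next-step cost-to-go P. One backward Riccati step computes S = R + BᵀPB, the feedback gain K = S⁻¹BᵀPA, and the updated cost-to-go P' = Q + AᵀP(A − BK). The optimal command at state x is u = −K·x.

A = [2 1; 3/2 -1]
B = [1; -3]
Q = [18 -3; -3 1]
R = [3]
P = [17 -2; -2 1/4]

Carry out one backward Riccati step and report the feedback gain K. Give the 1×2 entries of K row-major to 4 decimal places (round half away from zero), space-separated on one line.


1.2226 0.7518

BᵀP = [23.0000 -2.7500]
S = R + BᵀPB = [3] + [31.2500] = [34.2500]
BᵀPA = [41.8750 25.7500]
K = S⁻¹·BᵀPA = [1.2226 0.7518]
A−BK = [0.7774 0.2482; 5.1679 1.2555]
AᵀP(A−BK) = [5.3650 3.1423; 3.1423 1.8905]
P' = Q + AᵀP(A−BK) = [23.3650 0.1423; 0.1423 2.8905]
tr(P') = 26.2555


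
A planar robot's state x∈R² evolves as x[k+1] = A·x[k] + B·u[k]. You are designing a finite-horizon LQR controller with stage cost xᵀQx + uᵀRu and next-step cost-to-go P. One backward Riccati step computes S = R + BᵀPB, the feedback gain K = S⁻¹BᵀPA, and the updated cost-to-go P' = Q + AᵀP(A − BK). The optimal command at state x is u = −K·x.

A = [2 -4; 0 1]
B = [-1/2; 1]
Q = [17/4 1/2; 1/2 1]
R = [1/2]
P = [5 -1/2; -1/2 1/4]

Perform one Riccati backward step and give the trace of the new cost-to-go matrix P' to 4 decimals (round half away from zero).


32.6000

BᵀP = [-3.0000 0.5000]
S = R + BᵀPB = [1/2] + [2.0000] = [2.5000]
BᵀPA = [-6.0000 12.5000]
K = S⁻¹·BᵀPA = [-2.4000 5.0000]
A−BK = [0.8000 -1.5000; 2.4000 -4.0000]
AᵀP(A−BK) = [5.6000 -11.0000; -11.0000 21.7500]
P' = Q + AᵀP(A−BK) = [9.8500 -10.5000; -10.5000 22.7500]
tr(P') = 32.6000


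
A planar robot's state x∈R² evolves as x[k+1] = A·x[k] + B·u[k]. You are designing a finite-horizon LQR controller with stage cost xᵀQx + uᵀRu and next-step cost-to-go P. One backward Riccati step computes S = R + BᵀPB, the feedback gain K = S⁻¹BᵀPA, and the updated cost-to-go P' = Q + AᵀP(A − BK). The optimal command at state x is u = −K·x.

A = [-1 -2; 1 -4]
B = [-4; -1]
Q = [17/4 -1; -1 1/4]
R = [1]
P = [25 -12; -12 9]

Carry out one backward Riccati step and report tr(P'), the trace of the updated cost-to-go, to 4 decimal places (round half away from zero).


61.8599

BᵀP = [-88.0000 39.0000]
S = R + BᵀPB = [1] + [313.0000] = [314.0000]
BᵀPA = [127.0000 20.0000]
K = S⁻¹·BᵀPA = [0.4045 0.0637]
A−BK = [0.6178 -1.7452; 1.4045 -3.9363]
AᵀP(A−BK) = [6.6338 -18.0892; -18.0892 50.7261]
P' = Q + AᵀP(A−BK) = [10.8838 -19.0892; -19.0892 50.9761]
tr(P') = 61.8599


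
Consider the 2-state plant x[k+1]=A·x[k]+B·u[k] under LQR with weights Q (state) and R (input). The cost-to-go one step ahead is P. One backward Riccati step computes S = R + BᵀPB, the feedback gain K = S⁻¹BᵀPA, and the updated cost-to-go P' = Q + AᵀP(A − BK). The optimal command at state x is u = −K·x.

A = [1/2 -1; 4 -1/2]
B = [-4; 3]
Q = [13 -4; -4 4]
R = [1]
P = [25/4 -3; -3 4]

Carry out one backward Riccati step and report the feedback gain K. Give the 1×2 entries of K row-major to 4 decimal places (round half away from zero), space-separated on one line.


0.3780 0.1053

BᵀP = [-34.0000 24.0000]
S = R + BᵀPB = [1] + [208.0000] = [209.0000]
BᵀPA = [79.0000 22.0000]
K = S⁻¹·BᵀPA = [0.3780 0.1053]
A−BK = [2.0120 -0.5789; 2.8660 -0.8158]
AᵀP(A−BK) = [23.7013 -6.6908; -6.6908 1.9342]
P' = Q + AᵀP(A−BK) = [36.7013 -10.6908; -10.6908 5.9342]
tr(P') = 42.6355


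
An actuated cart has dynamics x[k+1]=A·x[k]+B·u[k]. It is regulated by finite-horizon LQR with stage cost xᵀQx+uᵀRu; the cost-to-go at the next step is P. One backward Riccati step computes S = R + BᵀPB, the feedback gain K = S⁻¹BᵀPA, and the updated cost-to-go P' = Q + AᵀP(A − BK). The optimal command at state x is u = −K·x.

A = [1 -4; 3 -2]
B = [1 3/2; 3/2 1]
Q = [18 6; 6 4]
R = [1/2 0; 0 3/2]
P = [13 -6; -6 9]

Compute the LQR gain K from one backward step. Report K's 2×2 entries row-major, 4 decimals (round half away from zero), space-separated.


BᵀP = [4.0000 7.5000; 13.5000 0.0000]
S = R + BᵀPB = [1/2 0; 0 3/2] + [15.2500 13.5000; 13.5000 20.2500] = [15.7500 13.5000; 13.5000 21.7500]
BᵀPA = [26.5000 -31.0000; 13.5000 -54.0000]
K = S⁻¹·BᵀPA = [2.4585 0.3415; -0.9053 -2.6947]
A−BK = [-0.1006 -0.2994; 0.2175 0.1825]
AᵀP(A−BK) = [5.0713 5.3287; 5.3287 13.0713]
P' = Q + AᵀP(A−BK) = [23.0713 11.3287; 11.3287 17.0713]
tr(P') = 40.1427

2.4585 0.3415 -0.9053 -2.6947


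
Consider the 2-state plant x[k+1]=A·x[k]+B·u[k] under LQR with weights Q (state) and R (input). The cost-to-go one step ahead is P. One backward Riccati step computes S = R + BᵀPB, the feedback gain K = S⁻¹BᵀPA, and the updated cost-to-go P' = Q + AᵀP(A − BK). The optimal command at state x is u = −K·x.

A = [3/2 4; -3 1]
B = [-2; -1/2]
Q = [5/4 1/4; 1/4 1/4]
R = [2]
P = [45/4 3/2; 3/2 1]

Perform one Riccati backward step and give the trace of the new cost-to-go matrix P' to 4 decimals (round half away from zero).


18.1704

BᵀP = [-23.2500 -3.5000]
S = R + BᵀPB = [2] + [48.2500] = [50.2500]
BᵀPA = [-24.3750 -96.5000]
K = S⁻¹·BᵀPA = [-0.4851 -1.9204]
A−BK = [0.5299 0.1592; -3.2425 0.0398]
AᵀP(A−BK) = [8.9888 1.9403; 1.9403 7.6816]
P' = Q + AᵀP(A−BK) = [10.2388 2.1903; 2.1903 7.9316]
tr(P') = 18.1704


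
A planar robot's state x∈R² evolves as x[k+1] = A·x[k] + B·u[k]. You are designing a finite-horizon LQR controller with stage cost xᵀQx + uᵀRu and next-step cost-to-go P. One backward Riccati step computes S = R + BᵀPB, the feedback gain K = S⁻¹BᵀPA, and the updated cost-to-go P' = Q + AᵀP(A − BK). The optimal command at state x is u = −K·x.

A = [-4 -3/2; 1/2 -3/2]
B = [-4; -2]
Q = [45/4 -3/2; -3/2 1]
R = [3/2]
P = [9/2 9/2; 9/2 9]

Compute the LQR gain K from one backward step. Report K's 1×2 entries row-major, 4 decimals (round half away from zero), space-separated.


0.4959 0.5207

BᵀP = [-27.0000 -36.0000]
S = R + BᵀPB = [3/2] + [180.0000] = [181.5000]
BᵀPA = [90.0000 94.5000]
K = S⁻¹·BᵀPA = [0.4959 0.5207]
A−BK = [-2.0165 0.5826; 1.4917 -0.4587]
AᵀP(A−BK) = [11.6219 -2.9845; -2.9845 1.4225]
P' = Q + AᵀP(A−BK) = [22.8719 -4.4845; -4.4845 2.4225]
tr(P') = 25.2944


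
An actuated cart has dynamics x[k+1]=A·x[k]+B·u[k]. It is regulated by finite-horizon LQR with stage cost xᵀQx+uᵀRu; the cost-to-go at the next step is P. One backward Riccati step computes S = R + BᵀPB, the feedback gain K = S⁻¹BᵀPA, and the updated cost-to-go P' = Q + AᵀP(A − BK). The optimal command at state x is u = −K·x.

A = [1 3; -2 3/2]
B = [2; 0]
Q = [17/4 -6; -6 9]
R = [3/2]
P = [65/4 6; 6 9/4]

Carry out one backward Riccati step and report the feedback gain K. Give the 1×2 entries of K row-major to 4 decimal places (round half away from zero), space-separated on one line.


BᵀP = [32.5000 12.0000]
S = R + BᵀPB = [3/2] + [65.0000] = [66.5000]
BᵀPA = [8.5000 115.5000]
K = S⁻¹·BᵀPA = [0.1278 1.7368]
A−BK = [0.7444 -0.4737; -2.0000 1.5000]
AᵀP(A−BK) = [0.1635 0.2368; 0.2368 4.7072]
P' = Q + AᵀP(A−BK) = [4.4135 -5.7632; -5.7632 13.7072]
tr(P') = 18.1208

0.1278 1.7368


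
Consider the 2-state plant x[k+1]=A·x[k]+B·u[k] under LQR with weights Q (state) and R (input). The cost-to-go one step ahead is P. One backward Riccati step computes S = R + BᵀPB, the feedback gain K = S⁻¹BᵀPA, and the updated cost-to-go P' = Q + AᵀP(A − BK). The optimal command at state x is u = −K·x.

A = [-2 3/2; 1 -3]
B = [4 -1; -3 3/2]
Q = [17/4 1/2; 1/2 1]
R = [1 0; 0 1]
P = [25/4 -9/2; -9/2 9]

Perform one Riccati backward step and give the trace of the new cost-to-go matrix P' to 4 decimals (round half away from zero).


9.1045

BᵀP = [38.5000 -45.0000; -13.0000 18.0000]
S = R + BᵀPB = [1 0; 0 1] + [289.0000 -106.0000; -106.0000 40.0000] = [290.0000 -106.0000; -106.0000 41.0000]
BᵀPA = [-122.0000 192.7500; 44.0000 -73.5000]
K = S⁻¹·BᵀPA = [-0.5168 0.1709; -0.2630 -1.3509]
A−BK = [-0.1957 -0.5344; -0.1560 -0.4610]
AᵀP(A−BK) = [0.5199 0.7867; 0.7867 3.3346]
P' = Q + AᵀP(A−BK) = [4.7699 1.2867; 1.2867 4.3346]
tr(P') = 9.1045
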